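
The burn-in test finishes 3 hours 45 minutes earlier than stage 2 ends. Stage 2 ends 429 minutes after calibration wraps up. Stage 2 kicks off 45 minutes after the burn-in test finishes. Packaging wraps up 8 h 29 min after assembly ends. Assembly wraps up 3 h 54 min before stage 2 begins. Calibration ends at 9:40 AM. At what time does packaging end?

6:24 PM

Stage 2 ends at 9:40 AM + 429 min = 4:49 PM.
The burn-in test ends at 4:49 PM − 225 min = 1:04 PM.
Stage 2 starts at 1:04 PM + 45 min = 1:49 PM.
Assembly ends at 1:49 PM − 234 min = 9:55 AM.
Packaging ends at 9:55 AM + 509 min = 6:24 PM.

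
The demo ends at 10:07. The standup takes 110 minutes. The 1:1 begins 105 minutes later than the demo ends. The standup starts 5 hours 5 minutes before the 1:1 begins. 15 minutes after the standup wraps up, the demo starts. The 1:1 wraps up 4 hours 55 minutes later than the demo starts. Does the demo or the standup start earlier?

The 1:1 starts at 10:07 + 105 min = 11:52.
The standup starts at 11:52 − 305 min = 06:47.
The standup ends at 06:47 + 110 min = 08:37.
The demo starts at 08:37 + 15 min = 08:52.
The demo starts at 08:52 and the standup starts at 06:47, so the standup is first.

the standup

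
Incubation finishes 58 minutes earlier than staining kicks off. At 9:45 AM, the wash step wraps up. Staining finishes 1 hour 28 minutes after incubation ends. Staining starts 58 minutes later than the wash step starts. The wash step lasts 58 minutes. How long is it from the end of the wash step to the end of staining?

The wash step starts at 9:45 AM − 58 min = 8:47 AM.
Staining starts at 8:47 AM + 58 min = 9:45 AM.
Incubation ends at 9:45 AM − 58 min = 8:47 AM.
Staining ends at 8:47 AM + 88 min = 10:15 AM.
From 9:45 AM to 10:15 AM is 0.5 hours.

0.5 hours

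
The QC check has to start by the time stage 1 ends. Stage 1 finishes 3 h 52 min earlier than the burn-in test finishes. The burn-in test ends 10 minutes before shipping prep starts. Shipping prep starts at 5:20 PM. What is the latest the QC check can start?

The burn-in test ends at 5:20 PM − 10 min = 5:10 PM.
Stage 1 ends at 5:10 PM − 232 min = 1:18 PM.
The QC check is bounded by stage 1, so the latest it can start is 1:18 PM.

1:18 PM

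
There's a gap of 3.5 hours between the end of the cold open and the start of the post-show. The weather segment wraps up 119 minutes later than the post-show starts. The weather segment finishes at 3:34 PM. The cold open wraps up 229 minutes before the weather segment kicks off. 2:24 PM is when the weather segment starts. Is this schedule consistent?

No

The cold open ends at 2:24 PM − 229 min = 10:35 AM.
The post-show starts at 10:35 AM + 210 min = 2:05 PM.
The weather segment ends at 2:05 PM + 119 min = 4:04 PM.
But the weather segment is also said to end at 3:34 PM — a 30-minute conflict.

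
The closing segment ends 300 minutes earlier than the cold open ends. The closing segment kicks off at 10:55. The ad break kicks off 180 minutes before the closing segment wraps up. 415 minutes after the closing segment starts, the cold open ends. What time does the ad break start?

09:50

The cold open ends at 10:55 + 415 min = 17:50.
The closing segment ends at 17:50 − 300 min = 12:50.
The ad break starts at 12:50 − 180 min = 09:50.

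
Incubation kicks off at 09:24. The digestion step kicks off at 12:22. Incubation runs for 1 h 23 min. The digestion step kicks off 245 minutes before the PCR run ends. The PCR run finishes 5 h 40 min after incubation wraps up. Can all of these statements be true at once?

Incubation ends at 09:24 + 83 min = 10:47.
The PCR run ends at 10:47 + 340 min = 16:27.
The digestion step starts at 16:27 − 245 min = 12:22.
That matches the stated 12:22, so the schedule is consistent.

Yes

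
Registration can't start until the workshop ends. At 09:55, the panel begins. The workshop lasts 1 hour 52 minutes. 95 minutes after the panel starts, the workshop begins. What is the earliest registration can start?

13:22

The workshop starts at 09:55 + 95 min = 11:30.
The workshop ends at 11:30 + 112 min = 13:22.
Registration is bounded by the workshop, so the earliest it can start is 13:22.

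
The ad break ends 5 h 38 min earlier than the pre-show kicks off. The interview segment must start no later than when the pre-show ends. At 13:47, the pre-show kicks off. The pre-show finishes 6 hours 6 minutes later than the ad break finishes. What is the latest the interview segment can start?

The ad break ends at 13:47 − 338 min = 08:09.
The pre-show ends at 08:09 + 366 min = 14:15.
The interview segment is bounded by the pre-show, so the latest it can start is 14:15.

14:15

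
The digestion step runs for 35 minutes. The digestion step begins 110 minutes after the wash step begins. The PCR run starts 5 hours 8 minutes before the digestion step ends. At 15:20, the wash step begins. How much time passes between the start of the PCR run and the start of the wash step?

163 minutes

The digestion step starts at 15:20 + 110 min = 17:10.
The digestion step ends at 17:10 + 35 min = 17:45.
The PCR run starts at 17:45 − 308 min = 12:37.
From 12:37 to 15:20 is 163 minutes.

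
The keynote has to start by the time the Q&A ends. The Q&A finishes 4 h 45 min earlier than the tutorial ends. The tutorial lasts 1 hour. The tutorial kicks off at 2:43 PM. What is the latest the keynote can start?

10:58 AM

The tutorial ends at 2:43 PM + 60 min = 3:43 PM.
The Q&A ends at 3:43 PM − 285 min = 10:58 AM.
The keynote is bounded by the Q&A, so the latest it can start is 10:58 AM.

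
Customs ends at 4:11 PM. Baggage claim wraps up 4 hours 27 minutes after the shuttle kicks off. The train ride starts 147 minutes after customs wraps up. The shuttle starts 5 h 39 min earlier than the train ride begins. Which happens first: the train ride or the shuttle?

The train ride starts at 4:11 PM + 147 min = 6:38 PM.
The shuttle starts at 6:38 PM − 339 min = 12:59 PM.
The train ride starts at 6:38 PM and the shuttle starts at 12:59 PM, so the shuttle is first.

the shuttle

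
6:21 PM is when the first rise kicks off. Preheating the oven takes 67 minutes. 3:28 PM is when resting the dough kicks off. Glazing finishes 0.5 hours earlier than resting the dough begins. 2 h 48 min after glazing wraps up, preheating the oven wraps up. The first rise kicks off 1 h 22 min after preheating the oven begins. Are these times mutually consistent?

No

Glazing ends at 3:28 PM − 30 min = 2:58 PM.
Preheating the oven ends at 2:58 PM + 168 min = 5:46 PM.
Preheating the oven starts at 5:46 PM − 67 min = 4:39 PM.
The first rise starts at 4:39 PM + 82 min = 6:01 PM.
But the first rise is also said to start at 6:21 PM — a 20-minute conflict.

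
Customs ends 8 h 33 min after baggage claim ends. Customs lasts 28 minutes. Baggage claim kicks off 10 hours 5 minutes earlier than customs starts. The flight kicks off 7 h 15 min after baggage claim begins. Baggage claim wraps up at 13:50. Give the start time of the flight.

Customs ends at 13:50 + 513 min = 22:23.
Customs starts at 22:23 − 28 min = 21:55.
Baggage claim starts at 21:55 − 605 min = 11:50.
The flight starts at 11:50 + 435 min = 19:05.

19:05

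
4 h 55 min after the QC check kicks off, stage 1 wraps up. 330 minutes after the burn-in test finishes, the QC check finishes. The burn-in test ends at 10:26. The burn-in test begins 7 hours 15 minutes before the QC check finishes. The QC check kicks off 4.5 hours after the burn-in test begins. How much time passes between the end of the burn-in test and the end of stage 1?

7 hours 40 minutes

The QC check ends at 10:26 + 330 min = 15:56.
The burn-in test starts at 15:56 − 435 min = 08:41.
The QC check starts at 08:41 + 270 min = 13:11.
Stage 1 ends at 13:11 + 295 min = 18:06.
From 10:26 to 18:06 is 7 hours 40 minutes.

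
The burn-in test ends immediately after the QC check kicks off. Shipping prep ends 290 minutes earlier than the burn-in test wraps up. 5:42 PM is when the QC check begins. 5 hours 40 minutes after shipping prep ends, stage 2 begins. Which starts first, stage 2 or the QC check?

The burn-in test ends at 5:42 PM.
Shipping prep ends at 5:42 PM − 290 min = 12:52 PM.
Stage 2 starts at 12:52 PM + 340 min = 6:32 PM.
Stage 2 starts at 6:32 PM and the QC check starts at 5:42 PM, so the QC check is first.

the QC check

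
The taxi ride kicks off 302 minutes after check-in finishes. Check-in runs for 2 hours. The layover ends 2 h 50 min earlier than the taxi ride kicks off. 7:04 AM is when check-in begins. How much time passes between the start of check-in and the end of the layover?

Check-in ends at 7:04 AM + 120 min = 9:04 AM.
The taxi ride starts at 9:04 AM + 302 min = 2:06 PM.
The layover ends at 2:06 PM − 170 min = 11:16 AM.
From 7:04 AM to 11:16 AM is 4 h 12 min.

4 h 12 min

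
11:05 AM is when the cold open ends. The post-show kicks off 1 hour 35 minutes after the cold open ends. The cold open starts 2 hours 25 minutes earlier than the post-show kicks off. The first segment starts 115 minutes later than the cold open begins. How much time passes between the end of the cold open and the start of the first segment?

The post-show starts at 11:05 AM + 95 min = 12:40 PM.
The cold open starts at 12:40 PM − 145 min = 10:15 AM.
The first segment starts at 10:15 AM + 115 min = 12:10 PM.
From 11:05 AM to 12:10 PM is 65 minutes.

65 minutes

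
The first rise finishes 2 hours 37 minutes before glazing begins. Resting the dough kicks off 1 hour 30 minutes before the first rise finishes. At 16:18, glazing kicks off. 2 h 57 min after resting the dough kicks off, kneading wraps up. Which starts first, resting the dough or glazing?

resting the dough

The first rise ends at 16:18 − 157 min = 13:41.
Resting the dough starts at 13:41 − 90 min = 12:11.
Resting the dough starts at 12:11 and glazing starts at 16:18, so resting the dough is first.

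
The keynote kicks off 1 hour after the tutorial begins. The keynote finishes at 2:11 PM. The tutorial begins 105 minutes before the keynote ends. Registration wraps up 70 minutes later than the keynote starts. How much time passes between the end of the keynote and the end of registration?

The tutorial starts at 2:11 PM − 105 min = 12:26 PM.
The keynote starts at 12:26 PM + 60 min = 1:26 PM.
Registration ends at 1:26 PM + 70 min = 2:36 PM.
From 2:11 PM to 2:36 PM is 25 minutes.

25 minutes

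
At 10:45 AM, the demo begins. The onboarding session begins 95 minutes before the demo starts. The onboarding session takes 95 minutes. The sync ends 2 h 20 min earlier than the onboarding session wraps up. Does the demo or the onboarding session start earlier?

The onboarding session starts at 10:45 AM − 95 min = 9:10 AM.
The demo starts at 10:45 AM and the onboarding session starts at 9:10 AM, so the onboarding session is first.

the onboarding session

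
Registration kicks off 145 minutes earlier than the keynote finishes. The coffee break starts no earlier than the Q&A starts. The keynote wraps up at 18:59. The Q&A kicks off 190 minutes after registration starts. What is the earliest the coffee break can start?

Registration starts at 18:59 − 145 min = 16:34.
The Q&A starts at 16:34 + 190 min = 19:44.
The coffee break is bounded by the Q&A, so the earliest it can start is 19:44.

19:44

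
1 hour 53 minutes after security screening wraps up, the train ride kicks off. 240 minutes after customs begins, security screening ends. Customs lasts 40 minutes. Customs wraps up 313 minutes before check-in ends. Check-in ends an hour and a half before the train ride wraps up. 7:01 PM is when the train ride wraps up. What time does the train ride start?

Check-in ends at 7:01 PM − 90 min = 5:31 PM.
Customs ends at 5:31 PM − 313 min = 12:18 PM.
Customs starts at 12:18 PM − 40 min = 11:38 AM.
Security screening ends at 11:38 AM + 240 min = 3:38 PM.
The train ride starts at 3:38 PM + 113 min = 5:31 PM.

5:31 PM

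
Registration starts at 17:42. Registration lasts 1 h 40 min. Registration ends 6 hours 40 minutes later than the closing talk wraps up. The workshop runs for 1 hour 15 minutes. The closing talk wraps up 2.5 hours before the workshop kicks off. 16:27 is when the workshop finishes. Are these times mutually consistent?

Yes

The workshop starts at 16:27 − 75 min = 15:12.
The closing talk ends at 15:12 − 150 min = 12:42.
Registration ends at 12:42 + 400 min = 19:22.
Registration starts at 19:22 − 100 min = 17:42.
That matches the stated 17:42, so the schedule is consistent.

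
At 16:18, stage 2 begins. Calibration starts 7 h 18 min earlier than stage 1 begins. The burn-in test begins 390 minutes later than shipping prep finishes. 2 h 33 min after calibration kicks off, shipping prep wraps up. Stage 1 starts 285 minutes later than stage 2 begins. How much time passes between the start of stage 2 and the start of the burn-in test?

6 hours 30 minutes

Stage 1 starts at 16:18 + 285 min = 21:03.
Calibration starts at 21:03 − 438 min = 13:45.
Shipping prep ends at 13:45 + 153 min = 16:18.
The burn-in test starts at 16:18 + 390 min = 22:48.
From 16:18 to 22:48 is 6 hours 30 minutes.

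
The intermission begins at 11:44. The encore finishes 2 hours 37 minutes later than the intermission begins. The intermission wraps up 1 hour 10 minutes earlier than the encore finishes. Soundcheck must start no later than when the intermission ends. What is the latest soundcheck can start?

The encore ends at 11:44 + 157 min = 14:21.
The intermission ends at 14:21 − 70 min = 13:11.
Soundcheck is bounded by the intermission, so the latest it can start is 13:11.

13:11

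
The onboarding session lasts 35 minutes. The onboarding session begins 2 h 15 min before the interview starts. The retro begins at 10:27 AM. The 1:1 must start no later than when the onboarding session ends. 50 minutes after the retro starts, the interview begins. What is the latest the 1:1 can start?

9:37 AM

The interview starts at 10:27 AM + 50 min = 11:17 AM.
The onboarding session starts at 11:17 AM − 135 min = 9:02 AM.
The onboarding session ends at 9:02 AM + 35 min = 9:37 AM.
The 1:1 is bounded by the onboarding session, so the latest it can start is 9:37 AM.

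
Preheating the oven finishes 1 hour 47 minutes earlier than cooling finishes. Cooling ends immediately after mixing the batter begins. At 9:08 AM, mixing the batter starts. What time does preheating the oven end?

Cooling ends at 9:08 AM.
Preheating the oven ends at 9:08 AM − 107 min = 7:21 AM.

7:21 AM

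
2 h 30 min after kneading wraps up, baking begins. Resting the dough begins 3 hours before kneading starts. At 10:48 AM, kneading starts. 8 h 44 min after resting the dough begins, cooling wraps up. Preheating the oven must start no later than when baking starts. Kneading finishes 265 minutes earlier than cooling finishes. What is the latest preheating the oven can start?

2:37 PM

Resting the dough starts at 10:48 AM − 180 min = 7:48 AM.
Cooling ends at 7:48 AM + 524 min = 4:32 PM.
Kneading ends at 4:32 PM − 265 min = 12:07 PM.
Baking starts at 12:07 PM + 150 min = 2:37 PM.
Preheating the oven is bounded by baking, so the latest it can start is 2:37 PM.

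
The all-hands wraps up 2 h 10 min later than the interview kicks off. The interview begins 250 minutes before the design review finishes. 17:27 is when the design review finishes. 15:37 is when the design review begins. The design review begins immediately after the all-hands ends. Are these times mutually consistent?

No

The interview starts at 17:27 − 250 min = 13:17.
The all-hands ends at 13:17 + 130 min = 15:27.
So the design review starts at 15:27.
But the design review is also said to start at 15:37 — a 10-minute conflict.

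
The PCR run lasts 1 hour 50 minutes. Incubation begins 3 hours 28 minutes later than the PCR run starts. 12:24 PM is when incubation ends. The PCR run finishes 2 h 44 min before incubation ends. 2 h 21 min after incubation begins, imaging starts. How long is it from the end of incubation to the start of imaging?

1 h 15 min

The PCR run ends at 12:24 PM − 164 min = 9:40 AM.
The PCR run starts at 9:40 AM − 110 min = 7:50 AM.
Incubation starts at 7:50 AM + 208 min = 11:18 AM.
Imaging starts at 11:18 AM + 141 min = 1:39 PM.
From 12:24 PM to 1:39 PM is 1 h 15 min.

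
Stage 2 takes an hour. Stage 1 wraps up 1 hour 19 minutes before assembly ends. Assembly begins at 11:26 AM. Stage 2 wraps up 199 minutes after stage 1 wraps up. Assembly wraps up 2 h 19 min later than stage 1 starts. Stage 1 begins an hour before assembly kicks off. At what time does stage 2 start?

Stage 1 starts at 11:26 AM − 60 min = 10:26 AM.
Assembly ends at 10:26 AM + 139 min = 12:45 PM.
Stage 1 ends at 12:45 PM − 79 min = 11:26 AM.
Stage 2 ends at 11:26 AM + 199 min = 2:45 PM.
Stage 2 starts at 2:45 PM − 60 min = 1:45 PM.

1:45 PM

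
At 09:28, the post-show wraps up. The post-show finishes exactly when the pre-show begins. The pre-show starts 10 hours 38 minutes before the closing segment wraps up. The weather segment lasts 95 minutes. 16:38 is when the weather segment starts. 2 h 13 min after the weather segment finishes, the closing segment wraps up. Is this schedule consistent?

No

The weather segment ends at 16:38 + 95 min = 18:13.
The closing segment ends at 18:13 + 133 min = 20:26.
The pre-show starts at 20:26 − 638 min = 09:48.
So the post-show ends at 09:48.
But the post-show is also said to end at 09:28 — a 20-minute conflict.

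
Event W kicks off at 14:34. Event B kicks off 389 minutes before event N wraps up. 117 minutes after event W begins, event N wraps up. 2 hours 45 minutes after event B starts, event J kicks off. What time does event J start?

Event N ends at 14:34 + 117 min = 16:31.
Event B starts at 16:31 − 389 min = 10:02.
Event J starts at 10:02 + 165 min = 12:47.

12:47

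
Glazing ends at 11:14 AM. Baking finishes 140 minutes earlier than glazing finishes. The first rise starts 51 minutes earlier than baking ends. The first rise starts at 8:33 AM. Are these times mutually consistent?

Baking ends at 11:14 AM − 140 min = 8:54 AM.
The first rise starts at 8:54 AM − 51 min = 8:03 AM.
But the first rise is also said to start at 8:33 AM — a 30-minute conflict.

No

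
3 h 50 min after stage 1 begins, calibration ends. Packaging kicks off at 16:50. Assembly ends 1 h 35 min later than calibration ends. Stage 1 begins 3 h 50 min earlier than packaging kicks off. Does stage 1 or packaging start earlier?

Stage 1 starts at 16:50 − 230 min = 13:00.
Stage 1 starts at 13:00 and packaging starts at 16:50, so stage 1 is first.

stage 1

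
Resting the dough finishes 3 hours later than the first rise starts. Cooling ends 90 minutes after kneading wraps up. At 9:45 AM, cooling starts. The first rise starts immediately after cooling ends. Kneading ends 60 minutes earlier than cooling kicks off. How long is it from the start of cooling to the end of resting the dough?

210 minutes

Kneading ends at 9:45 AM − 60 min = 8:45 AM.
Cooling ends at 8:45 AM + 90 min = 10:15 AM.
So the first rise starts at 10:15 AM.
Resting the dough ends at 10:15 AM + 180 min = 1:15 PM.
From 9:45 AM to 1:15 PM is 210 minutes.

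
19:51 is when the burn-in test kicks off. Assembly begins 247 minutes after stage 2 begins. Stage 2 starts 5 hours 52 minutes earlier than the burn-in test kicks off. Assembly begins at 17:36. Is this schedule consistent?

Stage 2 starts at 19:51 − 352 min = 13:59.
Assembly starts at 13:59 + 247 min = 18:06.
But assembly is also said to start at 17:36 — a 30-minute conflict.

No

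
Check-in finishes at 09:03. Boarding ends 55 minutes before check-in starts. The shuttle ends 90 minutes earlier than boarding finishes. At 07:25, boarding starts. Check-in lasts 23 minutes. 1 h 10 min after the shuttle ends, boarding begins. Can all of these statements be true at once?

Yes

Check-in starts at 09:03 − 23 min = 08:40.
Boarding ends at 08:40 − 55 min = 07:45.
The shuttle ends at 07:45 − 90 min = 06:15.
Boarding starts at 06:15 + 70 min = 07:25.
That matches the stated 07:25, so the schedule is consistent.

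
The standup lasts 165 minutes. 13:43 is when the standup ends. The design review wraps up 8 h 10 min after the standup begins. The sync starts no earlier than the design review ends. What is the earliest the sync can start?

The standup starts at 13:43 − 165 min = 10:58.
The design review ends at 10:58 + 490 min = 19:08.
The sync is bounded by the design review, so the earliest it can start is 19:08.

19:08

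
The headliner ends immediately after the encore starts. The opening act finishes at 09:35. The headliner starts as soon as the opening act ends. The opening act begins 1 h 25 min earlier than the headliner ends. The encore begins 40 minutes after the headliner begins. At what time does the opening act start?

08:50

The headliner starts at 09:35.
The encore starts at 09:35 + 40 min = 10:15.
So the headliner ends at 10:15.
The opening act starts at 10:15 − 85 min = 08:50.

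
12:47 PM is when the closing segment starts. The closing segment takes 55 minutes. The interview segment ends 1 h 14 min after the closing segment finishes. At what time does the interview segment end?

The closing segment ends at 12:47 PM + 55 min = 1:42 PM.
The interview segment ends at 1:42 PM + 74 min = 2:56 PM.

2:56 PM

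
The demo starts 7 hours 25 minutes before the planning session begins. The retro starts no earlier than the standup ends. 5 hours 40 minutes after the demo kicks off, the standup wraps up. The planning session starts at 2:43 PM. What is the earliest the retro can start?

The demo starts at 2:43 PM − 445 min = 7:18 AM.
The standup ends at 7:18 AM + 340 min = 12:58 PM.
The retro is bounded by the standup, so the earliest it can start is 12:58 PM.

12:58 PM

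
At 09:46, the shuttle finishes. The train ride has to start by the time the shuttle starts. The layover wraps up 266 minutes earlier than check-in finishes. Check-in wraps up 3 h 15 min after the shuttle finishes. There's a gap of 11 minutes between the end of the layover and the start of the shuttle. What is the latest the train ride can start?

Check-in ends at 09:46 + 195 min = 13:01.
The layover ends at 13:01 − 266 min = 08:35.
The shuttle starts at 08:35 + 11 min = 08:46.
The train ride is bounded by the shuttle, so the latest it can start is 08:46.

08:46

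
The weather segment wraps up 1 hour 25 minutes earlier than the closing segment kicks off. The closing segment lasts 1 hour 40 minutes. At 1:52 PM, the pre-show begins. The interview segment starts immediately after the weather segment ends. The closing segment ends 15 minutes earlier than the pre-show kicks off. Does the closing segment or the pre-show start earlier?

The closing segment ends at 1:52 PM − 15 min = 1:37 PM.
The closing segment starts at 1:37 PM − 100 min = 11:57 AM.
The closing segment starts at 11:57 AM and the pre-show starts at 1:52 PM, so the closing segment is first.

the closing segment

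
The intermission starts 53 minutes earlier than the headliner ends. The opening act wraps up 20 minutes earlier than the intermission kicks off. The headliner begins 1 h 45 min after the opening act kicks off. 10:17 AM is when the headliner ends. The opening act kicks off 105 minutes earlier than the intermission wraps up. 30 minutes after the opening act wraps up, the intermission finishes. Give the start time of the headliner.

9:34 AM

The intermission starts at 10:17 AM − 53 min = 9:24 AM.
The opening act ends at 9:24 AM − 20 min = 9:04 AM.
The intermission ends at 9:04 AM + 30 min = 9:34 AM.
The opening act starts at 9:34 AM − 105 min = 7:49 AM.
The headliner starts at 7:49 AM + 105 min = 9:34 AM.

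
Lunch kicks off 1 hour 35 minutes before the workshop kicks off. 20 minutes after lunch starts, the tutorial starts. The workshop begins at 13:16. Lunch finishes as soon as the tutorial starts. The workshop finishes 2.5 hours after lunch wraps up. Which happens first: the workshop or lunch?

Lunch starts at 13:16 − 95 min = 11:41.
The workshop starts at 13:16 and lunch starts at 11:41, so lunch is first.

lunch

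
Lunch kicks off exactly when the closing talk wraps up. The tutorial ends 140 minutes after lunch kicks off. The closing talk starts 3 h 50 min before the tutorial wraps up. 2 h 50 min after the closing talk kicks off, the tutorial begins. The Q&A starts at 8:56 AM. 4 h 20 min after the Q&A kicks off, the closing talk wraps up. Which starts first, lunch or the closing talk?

the closing talk

The closing talk ends at 8:56 AM + 260 min = 1:16 PM.
So lunch starts at 1:16 PM.
The tutorial ends at 1:16 PM + 140 min = 3:36 PM.
The closing talk starts at 3:36 PM − 230 min = 11:46 AM.
Lunch starts at 1:16 PM and the closing talk starts at 11:46 AM, so the closing talk is first.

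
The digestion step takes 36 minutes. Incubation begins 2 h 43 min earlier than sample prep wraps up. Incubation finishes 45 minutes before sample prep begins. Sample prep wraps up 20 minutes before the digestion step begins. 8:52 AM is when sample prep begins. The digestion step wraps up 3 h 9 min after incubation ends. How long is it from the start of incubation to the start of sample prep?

1 h 15 min

Incubation ends at 8:52 AM − 45 min = 8:07 AM.
The digestion step ends at 8:07 AM + 189 min = 11:16 AM.
The digestion step starts at 11:16 AM − 36 min = 10:40 AM.
Sample prep ends at 10:40 AM − 20 min = 10:20 AM.
Incubation starts at 10:20 AM − 163 min = 7:37 AM.
From 7:37 AM to 8:52 AM is 1 h 15 min.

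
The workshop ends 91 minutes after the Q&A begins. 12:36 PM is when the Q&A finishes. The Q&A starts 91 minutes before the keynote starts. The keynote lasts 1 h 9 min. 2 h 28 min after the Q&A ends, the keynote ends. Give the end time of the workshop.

1:55 PM

The keynote ends at 12:36 PM + 148 min = 3:04 PM.
The keynote starts at 3:04 PM − 69 min = 1:55 PM.
The Q&A starts at 1:55 PM − 91 min = 12:24 PM.
The workshop ends at 12:24 PM + 91 min = 1:55 PM.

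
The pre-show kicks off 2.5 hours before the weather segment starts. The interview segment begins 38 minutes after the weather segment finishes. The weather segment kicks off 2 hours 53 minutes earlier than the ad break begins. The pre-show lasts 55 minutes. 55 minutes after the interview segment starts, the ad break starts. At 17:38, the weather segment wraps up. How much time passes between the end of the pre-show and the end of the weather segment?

175 minutes

The interview segment starts at 17:38 + 38 min = 18:16.
The ad break starts at 18:16 + 55 min = 19:11.
The weather segment starts at 19:11 − 173 min = 16:18.
The pre-show starts at 16:18 − 150 min = 13:48.
The pre-show ends at 13:48 + 55 min = 14:43.
From 14:43 to 17:38 is 175 minutes.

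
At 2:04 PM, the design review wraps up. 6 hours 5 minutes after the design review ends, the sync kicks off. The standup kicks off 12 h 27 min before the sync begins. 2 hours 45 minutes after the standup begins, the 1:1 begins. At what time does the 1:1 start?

10:27 AM

The sync starts at 2:04 PM + 365 min = 8:09 PM.
The standup starts at 8:09 PM − 747 min = 7:42 AM.
The 1:1 starts at 7:42 AM + 165 min = 10:27 AM.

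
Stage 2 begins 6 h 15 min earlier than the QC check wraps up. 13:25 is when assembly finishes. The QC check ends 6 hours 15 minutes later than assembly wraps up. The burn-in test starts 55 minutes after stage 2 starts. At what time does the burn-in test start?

14:20

The QC check ends at 13:25 + 375 min = 19:40.
Stage 2 starts at 19:40 − 375 min = 13:25.
The burn-in test starts at 13:25 + 55 min = 14:20.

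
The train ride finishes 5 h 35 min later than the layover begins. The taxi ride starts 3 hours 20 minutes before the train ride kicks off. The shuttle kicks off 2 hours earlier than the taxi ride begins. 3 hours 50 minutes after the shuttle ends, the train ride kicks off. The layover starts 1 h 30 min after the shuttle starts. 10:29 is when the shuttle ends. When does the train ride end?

The train ride starts at 10:29 + 230 min = 14:19.
The taxi ride starts at 14:19 − 200 min = 10:59.
The shuttle starts at 10:59 − 120 min = 08:59.
The layover starts at 08:59 + 90 min = 10:29.
The train ride ends at 10:29 + 335 min = 16:04.

16:04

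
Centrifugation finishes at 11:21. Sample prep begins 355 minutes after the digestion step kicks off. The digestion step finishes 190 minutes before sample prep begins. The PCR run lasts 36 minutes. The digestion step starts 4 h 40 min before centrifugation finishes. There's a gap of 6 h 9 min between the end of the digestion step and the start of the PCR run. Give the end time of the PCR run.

The digestion step starts at 11:21 − 280 min = 06:41.
Sample prep starts at 06:41 + 355 min = 12:36.
The digestion step ends at 12:36 − 190 min = 09:26.
The PCR run starts at 09:26 + 369 min = 15:35.
The PCR run ends at 15:35 + 36 min = 16:11.

16:11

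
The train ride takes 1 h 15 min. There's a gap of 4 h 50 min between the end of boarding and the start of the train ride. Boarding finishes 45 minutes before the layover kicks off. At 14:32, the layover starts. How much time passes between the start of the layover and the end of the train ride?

Boarding ends at 14:32 − 45 min = 13:47.
The train ride starts at 13:47 + 290 min = 18:37.
The train ride ends at 18:37 + 75 min = 19:52.
From 14:32 to 19:52 is 5 h 20 min.

5 h 20 min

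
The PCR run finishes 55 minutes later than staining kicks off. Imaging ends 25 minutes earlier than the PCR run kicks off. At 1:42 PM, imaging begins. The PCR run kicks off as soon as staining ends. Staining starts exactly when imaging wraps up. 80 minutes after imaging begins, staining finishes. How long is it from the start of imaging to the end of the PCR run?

Staining ends at 1:42 PM + 80 min = 3:02 PM.
So the PCR run starts at 3:02 PM.
Imaging ends at 3:02 PM − 25 min = 2:37 PM.
So staining starts at 2:37 PM.
The PCR run ends at 2:37 PM + 55 min = 3:32 PM.
From 1:42 PM to 3:32 PM is 110 minutes.

110 minutes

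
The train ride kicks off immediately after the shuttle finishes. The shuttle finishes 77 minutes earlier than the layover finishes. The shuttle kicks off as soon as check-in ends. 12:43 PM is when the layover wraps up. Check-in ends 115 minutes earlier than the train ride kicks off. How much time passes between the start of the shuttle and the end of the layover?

3 h 12 min

The shuttle ends at 12:43 PM − 77 min = 11:26 AM.
So the train ride starts at 11:26 AM.
Check-in ends at 11:26 AM − 115 min = 9:31 AM.
So the shuttle starts at 9:31 AM.
From 9:31 AM to 12:43 PM is 3 h 12 min.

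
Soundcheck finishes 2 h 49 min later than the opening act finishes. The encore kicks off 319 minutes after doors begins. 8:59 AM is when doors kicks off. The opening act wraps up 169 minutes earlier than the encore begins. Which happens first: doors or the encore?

doors

The encore starts at 8:59 AM + 319 min = 2:18 PM.
Doors starts at 8:59 AM and the encore starts at 2:18 PM, so doors is first.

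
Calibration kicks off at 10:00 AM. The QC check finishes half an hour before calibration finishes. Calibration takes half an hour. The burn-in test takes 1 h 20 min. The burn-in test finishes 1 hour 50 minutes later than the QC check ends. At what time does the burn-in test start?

Calibration ends at 10:00 AM + 30 min = 10:30 AM.
The QC check ends at 10:30 AM − 30 min = 10:00 AM.
The burn-in test ends at 10:00 AM + 110 min = 11:50 AM.
The burn-in test starts at 11:50 AM − 80 min = 10:30 AM.

10:30 AM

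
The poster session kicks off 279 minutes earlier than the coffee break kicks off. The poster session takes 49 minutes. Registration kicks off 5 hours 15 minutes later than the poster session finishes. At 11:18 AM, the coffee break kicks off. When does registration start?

12:43 PM

The poster session starts at 11:18 AM − 279 min = 6:39 AM.
The poster session ends at 6:39 AM + 49 min = 7:28 AM.
Registration starts at 7:28 AM + 315 min = 12:43 PM.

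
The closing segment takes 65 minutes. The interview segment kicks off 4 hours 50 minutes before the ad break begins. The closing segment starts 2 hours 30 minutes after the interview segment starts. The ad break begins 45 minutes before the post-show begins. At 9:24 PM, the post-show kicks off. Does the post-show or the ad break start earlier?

The ad break starts at 9:24 PM − 45 min = 8:39 PM.
The post-show starts at 9:24 PM and the ad break starts at 8:39 PM, so the ad break is first.

the ad break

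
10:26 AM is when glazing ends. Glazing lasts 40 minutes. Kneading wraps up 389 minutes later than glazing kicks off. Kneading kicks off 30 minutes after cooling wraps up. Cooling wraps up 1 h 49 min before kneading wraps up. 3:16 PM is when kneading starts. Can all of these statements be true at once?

Glazing starts at 10:26 AM − 40 min = 9:46 AM.
Kneading ends at 9:46 AM + 389 min = 4:15 PM.
Cooling ends at 4:15 PM − 109 min = 2:26 PM.
Kneading starts at 2:26 PM + 30 min = 2:56 PM.
But kneading is also said to start at 3:16 PM — a 20-minute conflict.

No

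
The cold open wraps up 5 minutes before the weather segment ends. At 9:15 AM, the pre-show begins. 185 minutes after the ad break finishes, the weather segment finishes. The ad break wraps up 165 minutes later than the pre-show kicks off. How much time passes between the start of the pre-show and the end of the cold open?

The ad break ends at 9:15 AM + 165 min = 12:00 PM.
The weather segment ends at 12:00 PM + 185 min = 3:05 PM.
The cold open ends at 3:05 PM − 5 min = 3:00 PM.
From 9:15 AM to 3:00 PM is 5 h 45 min.

5 h 45 min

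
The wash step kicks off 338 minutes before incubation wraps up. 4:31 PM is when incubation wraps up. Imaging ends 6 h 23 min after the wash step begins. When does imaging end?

5:16 PM

The wash step starts at 4:31 PM − 338 min = 10:53 AM.
Imaging ends at 10:53 AM + 383 min = 5:16 PM.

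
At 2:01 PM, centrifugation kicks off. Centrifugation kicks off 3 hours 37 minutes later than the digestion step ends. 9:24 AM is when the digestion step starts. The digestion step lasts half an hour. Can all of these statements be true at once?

No

The digestion step ends at 9:24 AM + 30 min = 9:54 AM.
Centrifugation starts at 9:54 AM + 217 min = 1:31 PM.
But centrifugation is also said to start at 2:01 PM — a 30-minute conflict.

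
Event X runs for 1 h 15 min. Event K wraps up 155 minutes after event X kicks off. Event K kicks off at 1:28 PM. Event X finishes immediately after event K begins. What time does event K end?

Event X ends at 1:28 PM.
Event X starts at 1:28 PM − 75 min = 12:13 PM.
Event K ends at 12:13 PM + 155 min = 2:48 PM.

2:48 PM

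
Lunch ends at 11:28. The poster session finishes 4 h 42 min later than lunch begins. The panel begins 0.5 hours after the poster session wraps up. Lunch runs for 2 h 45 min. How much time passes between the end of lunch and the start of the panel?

Lunch starts at 11:28 − 165 min = 08:43.
The poster session ends at 08:43 + 282 min = 13:25.
The panel starts at 13:25 + 30 min = 13:55.
From 11:28 to 13:55 is 2 hours 27 minutes.

2 hours 27 minutes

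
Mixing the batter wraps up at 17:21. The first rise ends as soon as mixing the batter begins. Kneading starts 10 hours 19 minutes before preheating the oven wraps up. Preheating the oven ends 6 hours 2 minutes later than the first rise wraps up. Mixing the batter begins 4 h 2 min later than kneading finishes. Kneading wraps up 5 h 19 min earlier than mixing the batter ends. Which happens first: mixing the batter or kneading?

kneading

Kneading ends at 17:21 − 319 min = 12:02.
Mixing the batter starts at 12:02 + 242 min = 16:04.
So the first rise ends at 16:04.
Preheating the oven ends at 16:04 + 362 min = 22:06.
Kneading starts at 22:06 − 619 min = 11:47.
Mixing the batter starts at 16:04 and kneading starts at 11:47, so kneading is first.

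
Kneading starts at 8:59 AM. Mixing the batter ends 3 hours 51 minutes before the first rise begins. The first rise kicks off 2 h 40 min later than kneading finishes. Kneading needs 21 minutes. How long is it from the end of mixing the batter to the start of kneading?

Kneading ends at 8:59 AM + 21 min = 9:20 AM.
The first rise starts at 9:20 AM + 160 min = 12:00 PM.
Mixing the batter ends at 12:00 PM − 231 min = 8:09 AM.
From 8:09 AM to 8:59 AM is 50 minutes.

50 minutes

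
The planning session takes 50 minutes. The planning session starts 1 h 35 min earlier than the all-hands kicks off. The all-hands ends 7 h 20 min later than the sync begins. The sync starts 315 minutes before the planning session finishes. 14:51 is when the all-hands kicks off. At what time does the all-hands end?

The planning session starts at 14:51 − 95 min = 13:16.
The planning session ends at 13:16 + 50 min = 14:06.
The sync starts at 14:06 − 315 min = 08:51.
The all-hands ends at 08:51 + 440 min = 16:11.

16:11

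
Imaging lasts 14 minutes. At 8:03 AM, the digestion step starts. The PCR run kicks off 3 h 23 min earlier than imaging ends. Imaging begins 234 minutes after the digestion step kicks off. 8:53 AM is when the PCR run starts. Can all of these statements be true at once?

Imaging starts at 8:03 AM + 234 min = 11:57 AM.
Imaging ends at 11:57 AM + 14 min = 12:11 PM.
The PCR run starts at 12:11 PM − 203 min = 8:48 AM.
But the PCR run is also said to start at 8:53 AM — a 5-minute conflict.

No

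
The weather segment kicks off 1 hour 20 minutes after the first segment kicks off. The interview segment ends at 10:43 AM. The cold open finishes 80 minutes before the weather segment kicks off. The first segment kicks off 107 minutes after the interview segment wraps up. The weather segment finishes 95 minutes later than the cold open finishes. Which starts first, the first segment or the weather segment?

The first segment starts at 10:43 AM + 107 min = 12:30 PM.
The weather segment starts at 12:30 PM + 80 min = 1:50 PM.
The first segment starts at 12:30 PM and the weather segment starts at 1:50 PM, so the first segment is first.

the first segment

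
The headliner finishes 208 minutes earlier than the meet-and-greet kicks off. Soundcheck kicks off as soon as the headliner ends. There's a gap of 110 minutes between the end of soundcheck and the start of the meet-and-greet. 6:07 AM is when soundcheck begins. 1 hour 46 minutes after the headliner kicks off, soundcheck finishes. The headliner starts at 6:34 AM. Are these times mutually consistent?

No

Soundcheck ends at 6:34 AM + 106 min = 8:20 AM.
The meet-and-greet starts at 8:20 AM + 110 min = 10:10 AM.
The headliner ends at 10:10 AM − 208 min = 6:42 AM.
So soundcheck starts at 6:42 AM.
But soundcheck is also said to start at 6:07 AM — a 35-minute conflict.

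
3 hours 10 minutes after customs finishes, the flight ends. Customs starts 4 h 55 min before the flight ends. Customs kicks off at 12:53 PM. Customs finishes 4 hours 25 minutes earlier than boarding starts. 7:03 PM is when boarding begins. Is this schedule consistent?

Yes

Customs ends at 7:03 PM − 265 min = 2:38 PM.
The flight ends at 2:38 PM + 190 min = 5:48 PM.
Customs starts at 5:48 PM − 295 min = 12:53 PM.
That matches the stated 12:53 PM, so the schedule is consistent.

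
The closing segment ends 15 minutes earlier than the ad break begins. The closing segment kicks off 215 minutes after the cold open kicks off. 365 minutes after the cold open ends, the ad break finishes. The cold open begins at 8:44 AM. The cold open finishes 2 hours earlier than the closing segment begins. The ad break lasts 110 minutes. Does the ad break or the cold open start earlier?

The closing segment starts at 8:44 AM + 215 min = 12:19 PM.
The cold open ends at 12:19 PM − 120 min = 10:19 AM.
The ad break ends at 10:19 AM + 365 min = 4:24 PM.
The ad break starts at 4:24 PM − 110 min = 2:34 PM.
The ad break starts at 2:34 PM and the cold open starts at 8:44 AM, so the cold open is first.

the cold open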